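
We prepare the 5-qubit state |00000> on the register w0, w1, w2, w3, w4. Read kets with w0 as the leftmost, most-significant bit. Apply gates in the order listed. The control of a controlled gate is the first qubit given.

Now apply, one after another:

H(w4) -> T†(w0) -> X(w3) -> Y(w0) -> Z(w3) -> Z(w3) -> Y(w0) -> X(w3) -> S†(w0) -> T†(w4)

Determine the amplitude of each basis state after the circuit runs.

The final amplitudes are sqrt(2)/2 on |00000>, -sqrt(2)*exp(3*I*pi/4)/2 on |00001>, and 0 on every other basis state. Key observation: gates 3-8 undo each other exactly, leaving only the rest of the circuit to track.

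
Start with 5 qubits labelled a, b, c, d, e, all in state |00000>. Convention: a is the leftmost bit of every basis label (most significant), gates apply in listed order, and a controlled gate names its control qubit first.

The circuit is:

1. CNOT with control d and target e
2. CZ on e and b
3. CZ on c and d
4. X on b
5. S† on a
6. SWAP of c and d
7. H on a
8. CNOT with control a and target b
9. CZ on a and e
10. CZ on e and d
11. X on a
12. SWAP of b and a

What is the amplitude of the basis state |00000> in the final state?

The final state's coefficient on |00000> equals sqrt(2)/2.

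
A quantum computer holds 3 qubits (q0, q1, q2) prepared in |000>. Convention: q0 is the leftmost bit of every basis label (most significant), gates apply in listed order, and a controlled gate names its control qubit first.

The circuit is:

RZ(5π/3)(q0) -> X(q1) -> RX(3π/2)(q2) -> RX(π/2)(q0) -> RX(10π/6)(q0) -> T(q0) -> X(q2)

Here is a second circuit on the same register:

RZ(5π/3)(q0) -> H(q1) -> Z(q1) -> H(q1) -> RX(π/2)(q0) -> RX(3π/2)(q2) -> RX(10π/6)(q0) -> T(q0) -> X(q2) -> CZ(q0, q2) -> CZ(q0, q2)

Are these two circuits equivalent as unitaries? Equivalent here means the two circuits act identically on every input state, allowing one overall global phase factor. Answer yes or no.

Yes: on every input state the two circuits agree up to one overall phase factor.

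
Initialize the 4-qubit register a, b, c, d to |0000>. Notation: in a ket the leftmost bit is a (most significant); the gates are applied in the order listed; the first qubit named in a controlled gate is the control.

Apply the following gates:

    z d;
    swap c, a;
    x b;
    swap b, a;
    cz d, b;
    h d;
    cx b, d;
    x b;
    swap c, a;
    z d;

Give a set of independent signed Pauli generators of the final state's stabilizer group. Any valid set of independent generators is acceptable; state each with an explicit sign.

The final state is stabilized by the group generated by -IIIX, +ZIII, -IZII, -IIZI; other independent generating sets are equally valid.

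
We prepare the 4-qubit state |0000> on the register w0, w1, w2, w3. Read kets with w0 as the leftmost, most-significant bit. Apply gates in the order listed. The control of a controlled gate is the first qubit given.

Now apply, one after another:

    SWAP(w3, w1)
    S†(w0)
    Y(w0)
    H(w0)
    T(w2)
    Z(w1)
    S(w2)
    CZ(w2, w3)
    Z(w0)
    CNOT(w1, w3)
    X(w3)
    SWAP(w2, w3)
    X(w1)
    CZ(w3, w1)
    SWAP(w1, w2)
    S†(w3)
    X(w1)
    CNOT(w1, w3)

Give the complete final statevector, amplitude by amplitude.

After the circuit, the state carries amplitude sqrt(2)*I/2 on |0010>, sqrt(2)*I/2 on |1010>, and 0 on every other basis state.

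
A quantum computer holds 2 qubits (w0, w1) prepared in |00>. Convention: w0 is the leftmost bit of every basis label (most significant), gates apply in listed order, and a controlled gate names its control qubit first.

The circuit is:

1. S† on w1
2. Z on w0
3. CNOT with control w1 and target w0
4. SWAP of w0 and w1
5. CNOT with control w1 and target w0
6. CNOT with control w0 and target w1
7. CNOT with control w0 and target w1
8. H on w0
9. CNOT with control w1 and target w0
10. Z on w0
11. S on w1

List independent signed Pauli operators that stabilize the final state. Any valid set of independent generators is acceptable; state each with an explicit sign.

The final state is stabilized by the group generated by -XI, +IZ; other independent generating sets are equally valid.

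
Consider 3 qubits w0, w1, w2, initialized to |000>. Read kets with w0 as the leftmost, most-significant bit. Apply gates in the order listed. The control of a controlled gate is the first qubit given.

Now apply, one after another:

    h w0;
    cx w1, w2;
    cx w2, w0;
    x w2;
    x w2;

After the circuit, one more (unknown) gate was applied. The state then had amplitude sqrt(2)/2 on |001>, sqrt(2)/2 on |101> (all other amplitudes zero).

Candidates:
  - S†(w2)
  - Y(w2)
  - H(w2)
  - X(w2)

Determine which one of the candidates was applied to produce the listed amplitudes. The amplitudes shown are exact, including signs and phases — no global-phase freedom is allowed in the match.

The applied gate was X(w2).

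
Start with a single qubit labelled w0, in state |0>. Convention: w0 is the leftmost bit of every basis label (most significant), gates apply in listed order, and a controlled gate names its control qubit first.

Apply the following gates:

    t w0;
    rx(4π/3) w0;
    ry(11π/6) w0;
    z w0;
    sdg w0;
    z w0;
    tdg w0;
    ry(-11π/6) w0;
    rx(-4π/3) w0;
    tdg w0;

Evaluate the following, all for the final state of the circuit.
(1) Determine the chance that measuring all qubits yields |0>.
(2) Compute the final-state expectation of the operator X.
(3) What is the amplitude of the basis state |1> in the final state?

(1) Outcome |0> occurs with probability 19/32 - 13*sqrt(2)/64.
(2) The observable X averages to sqrt(3)/32 + sqrt(6)/32 + 5/8.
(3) The final state's coefficient on |1> equals 1/4 - 3*I/8 - 3*exp(I*pi/4)/8 - exp(3*I*pi/4)/4.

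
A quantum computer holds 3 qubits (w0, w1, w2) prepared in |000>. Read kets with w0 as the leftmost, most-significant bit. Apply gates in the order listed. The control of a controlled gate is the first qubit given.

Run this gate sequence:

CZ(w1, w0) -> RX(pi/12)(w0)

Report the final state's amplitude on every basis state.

After the circuit, the state carries amplitude sqrt(2 - sqrt(2))/4 + sqrt(3*sqrt(2) + 6)/4 on |000>, -I*sqrt(sqrt(2) + 2)/4 + I*sqrt(6 - 3*sqrt(2))/4 on |100>, and 0 on every other basis state.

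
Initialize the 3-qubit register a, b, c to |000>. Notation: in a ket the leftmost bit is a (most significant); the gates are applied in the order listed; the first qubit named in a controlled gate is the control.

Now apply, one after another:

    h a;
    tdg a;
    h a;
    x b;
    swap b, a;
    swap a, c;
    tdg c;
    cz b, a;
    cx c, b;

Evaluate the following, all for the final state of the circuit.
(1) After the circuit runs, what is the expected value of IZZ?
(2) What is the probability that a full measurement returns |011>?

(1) In the final state, IZZ has expectation sqrt(2)/2.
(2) The probability of measuring |011> is sqrt(2)/4 + 1/2.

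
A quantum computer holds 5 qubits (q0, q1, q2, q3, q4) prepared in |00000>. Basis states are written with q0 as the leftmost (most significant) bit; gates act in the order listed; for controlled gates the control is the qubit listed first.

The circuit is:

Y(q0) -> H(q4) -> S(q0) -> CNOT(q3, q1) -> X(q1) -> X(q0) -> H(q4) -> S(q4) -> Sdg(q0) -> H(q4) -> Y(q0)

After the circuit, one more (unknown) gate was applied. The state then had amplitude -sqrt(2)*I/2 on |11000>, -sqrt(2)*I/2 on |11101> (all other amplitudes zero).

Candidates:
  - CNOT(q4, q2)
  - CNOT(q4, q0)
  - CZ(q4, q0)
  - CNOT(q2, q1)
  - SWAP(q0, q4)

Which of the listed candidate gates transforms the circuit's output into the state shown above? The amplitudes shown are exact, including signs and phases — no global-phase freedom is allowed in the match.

The unique candidate consistent with the amplitudes is CNOT(q4, q2).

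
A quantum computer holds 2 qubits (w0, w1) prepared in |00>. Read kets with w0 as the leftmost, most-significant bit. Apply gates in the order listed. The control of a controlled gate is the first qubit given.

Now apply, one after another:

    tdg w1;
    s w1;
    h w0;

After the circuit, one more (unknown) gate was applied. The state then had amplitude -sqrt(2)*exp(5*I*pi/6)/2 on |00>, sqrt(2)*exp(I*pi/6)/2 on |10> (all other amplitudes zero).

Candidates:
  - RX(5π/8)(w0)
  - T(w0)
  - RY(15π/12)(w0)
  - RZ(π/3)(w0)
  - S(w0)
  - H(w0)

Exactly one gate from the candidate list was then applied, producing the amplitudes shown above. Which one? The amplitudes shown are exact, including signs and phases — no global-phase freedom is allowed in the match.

The unique candidate consistent with the amplitudes is RZ(π/3)(w0).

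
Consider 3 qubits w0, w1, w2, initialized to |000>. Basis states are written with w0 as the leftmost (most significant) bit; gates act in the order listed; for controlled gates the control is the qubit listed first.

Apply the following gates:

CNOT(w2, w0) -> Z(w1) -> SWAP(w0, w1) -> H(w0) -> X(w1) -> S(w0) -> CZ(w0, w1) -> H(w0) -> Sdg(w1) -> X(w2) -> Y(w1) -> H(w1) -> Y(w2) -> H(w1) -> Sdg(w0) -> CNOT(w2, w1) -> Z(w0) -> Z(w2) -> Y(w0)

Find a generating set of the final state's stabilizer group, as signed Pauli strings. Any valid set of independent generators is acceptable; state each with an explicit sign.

The final state is stabilized by the group generated by +XII, +IZI, +IIZ; other independent generating sets are equally valid.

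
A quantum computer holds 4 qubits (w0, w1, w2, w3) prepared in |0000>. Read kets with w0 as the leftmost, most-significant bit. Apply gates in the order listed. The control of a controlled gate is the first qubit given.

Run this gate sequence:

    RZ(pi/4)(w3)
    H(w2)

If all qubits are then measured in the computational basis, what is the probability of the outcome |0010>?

Outcome |0010> occurs with probability 1/2.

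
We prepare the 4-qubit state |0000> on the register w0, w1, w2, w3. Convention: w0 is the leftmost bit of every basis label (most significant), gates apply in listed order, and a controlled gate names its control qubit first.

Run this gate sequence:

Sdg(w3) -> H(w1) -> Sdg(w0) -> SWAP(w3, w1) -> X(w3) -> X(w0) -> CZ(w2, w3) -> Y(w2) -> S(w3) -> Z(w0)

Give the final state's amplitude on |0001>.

|0001> carries amplitude 0 in the final state.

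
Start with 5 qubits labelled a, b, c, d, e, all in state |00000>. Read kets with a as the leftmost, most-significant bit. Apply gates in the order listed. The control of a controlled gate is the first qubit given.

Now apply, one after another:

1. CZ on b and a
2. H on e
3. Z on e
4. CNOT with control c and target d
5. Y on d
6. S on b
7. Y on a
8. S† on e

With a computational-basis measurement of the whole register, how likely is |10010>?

The probability of measuring |10010> is 1/2.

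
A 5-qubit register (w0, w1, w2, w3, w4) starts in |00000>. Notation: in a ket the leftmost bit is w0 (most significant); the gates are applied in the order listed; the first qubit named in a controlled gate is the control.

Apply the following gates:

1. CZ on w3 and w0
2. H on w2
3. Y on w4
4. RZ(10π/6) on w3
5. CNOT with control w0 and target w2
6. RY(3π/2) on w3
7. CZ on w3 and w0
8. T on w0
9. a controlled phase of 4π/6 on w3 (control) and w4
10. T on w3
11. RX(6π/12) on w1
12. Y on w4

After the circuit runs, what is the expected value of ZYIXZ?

The expectation value of ZYIXZ is -sqrt(6)/4 - sqrt(2)/4.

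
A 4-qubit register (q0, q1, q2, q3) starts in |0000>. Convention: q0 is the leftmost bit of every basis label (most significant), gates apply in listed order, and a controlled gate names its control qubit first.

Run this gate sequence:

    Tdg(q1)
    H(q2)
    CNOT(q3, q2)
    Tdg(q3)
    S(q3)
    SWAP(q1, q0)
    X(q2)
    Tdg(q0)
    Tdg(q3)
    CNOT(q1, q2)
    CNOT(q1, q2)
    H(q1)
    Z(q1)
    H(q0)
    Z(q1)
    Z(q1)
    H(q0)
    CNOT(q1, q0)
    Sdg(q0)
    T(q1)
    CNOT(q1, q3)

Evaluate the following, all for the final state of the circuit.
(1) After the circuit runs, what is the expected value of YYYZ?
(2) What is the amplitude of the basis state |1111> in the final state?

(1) In the final state, YYYZ has expectation 0. Key observation: gates 14-17 undo each other exactly, leaving only the rest of the circuit to track.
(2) The amplitude on |1111> is exp(3*I*pi/4)/2.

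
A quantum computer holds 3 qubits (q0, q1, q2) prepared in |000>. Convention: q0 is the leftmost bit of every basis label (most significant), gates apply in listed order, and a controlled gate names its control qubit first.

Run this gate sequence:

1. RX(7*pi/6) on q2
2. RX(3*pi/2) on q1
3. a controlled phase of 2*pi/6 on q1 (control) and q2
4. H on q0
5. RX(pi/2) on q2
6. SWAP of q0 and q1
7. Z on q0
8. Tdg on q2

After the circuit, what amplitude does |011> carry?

The amplitude on |011> is exp(I*pi/4)/4.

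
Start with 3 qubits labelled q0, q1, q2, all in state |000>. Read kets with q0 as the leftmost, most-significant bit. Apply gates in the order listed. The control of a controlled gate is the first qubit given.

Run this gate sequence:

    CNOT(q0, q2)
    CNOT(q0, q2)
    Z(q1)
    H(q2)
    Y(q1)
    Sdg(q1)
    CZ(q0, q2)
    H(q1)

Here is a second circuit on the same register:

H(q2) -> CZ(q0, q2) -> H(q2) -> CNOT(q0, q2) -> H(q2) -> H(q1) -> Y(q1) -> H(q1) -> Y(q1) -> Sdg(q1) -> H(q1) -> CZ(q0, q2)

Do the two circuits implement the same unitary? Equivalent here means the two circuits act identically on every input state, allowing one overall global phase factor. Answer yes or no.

No, they are not equivalent — no single phase factor reconciles the two unitaries.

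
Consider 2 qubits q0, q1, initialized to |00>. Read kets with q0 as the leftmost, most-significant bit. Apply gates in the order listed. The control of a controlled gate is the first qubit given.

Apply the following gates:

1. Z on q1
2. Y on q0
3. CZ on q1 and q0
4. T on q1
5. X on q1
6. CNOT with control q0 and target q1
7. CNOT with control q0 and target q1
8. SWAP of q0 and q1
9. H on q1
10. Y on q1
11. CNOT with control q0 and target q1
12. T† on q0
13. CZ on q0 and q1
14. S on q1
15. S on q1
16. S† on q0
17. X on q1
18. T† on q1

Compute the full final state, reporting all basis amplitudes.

The resulting statevector has amplitude 0 on |00>, 0 on |01>, sqrt(2)*exp(I*pi/4)/2 on |10>, sqrt(2)/2 on |11>.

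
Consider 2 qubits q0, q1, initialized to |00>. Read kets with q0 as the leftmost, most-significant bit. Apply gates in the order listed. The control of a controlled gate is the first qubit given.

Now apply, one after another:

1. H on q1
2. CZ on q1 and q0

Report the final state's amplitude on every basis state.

The final amplitudes are sqrt(2)/2 on |00>, sqrt(2)/2 on |01>, 0 on |10>, 0 on |11>.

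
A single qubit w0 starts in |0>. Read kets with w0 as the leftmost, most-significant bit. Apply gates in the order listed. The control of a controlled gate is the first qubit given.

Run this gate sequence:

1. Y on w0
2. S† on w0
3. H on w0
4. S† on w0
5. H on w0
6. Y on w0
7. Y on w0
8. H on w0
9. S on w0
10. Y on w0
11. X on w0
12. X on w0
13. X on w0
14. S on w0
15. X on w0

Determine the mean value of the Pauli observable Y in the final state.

The observable Y averages to -1. Key observation: steps 4-9 multiply out to the identity, so the circuit reduces to the remaining gates.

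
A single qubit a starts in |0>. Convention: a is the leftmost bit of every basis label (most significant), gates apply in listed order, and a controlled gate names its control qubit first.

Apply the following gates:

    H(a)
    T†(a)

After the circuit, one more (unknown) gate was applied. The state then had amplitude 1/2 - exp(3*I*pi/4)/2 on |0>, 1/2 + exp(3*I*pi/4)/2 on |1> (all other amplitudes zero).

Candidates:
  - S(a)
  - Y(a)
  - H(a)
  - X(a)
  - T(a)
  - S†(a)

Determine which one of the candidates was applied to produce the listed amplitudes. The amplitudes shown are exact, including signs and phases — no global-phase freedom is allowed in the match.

The applied gate was H(a).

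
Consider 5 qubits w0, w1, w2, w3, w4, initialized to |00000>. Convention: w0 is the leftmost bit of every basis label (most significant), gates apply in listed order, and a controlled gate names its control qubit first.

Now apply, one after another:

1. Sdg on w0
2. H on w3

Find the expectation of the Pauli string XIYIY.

In the final state, XIYIY has expectation 0.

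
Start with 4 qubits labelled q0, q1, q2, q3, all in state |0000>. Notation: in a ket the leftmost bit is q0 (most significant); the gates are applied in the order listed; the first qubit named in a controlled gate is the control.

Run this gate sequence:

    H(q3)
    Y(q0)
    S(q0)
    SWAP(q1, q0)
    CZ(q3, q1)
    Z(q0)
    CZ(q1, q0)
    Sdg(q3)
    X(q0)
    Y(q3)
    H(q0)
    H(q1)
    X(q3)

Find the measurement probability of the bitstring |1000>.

A full measurement returns |1000> with probability 1/8.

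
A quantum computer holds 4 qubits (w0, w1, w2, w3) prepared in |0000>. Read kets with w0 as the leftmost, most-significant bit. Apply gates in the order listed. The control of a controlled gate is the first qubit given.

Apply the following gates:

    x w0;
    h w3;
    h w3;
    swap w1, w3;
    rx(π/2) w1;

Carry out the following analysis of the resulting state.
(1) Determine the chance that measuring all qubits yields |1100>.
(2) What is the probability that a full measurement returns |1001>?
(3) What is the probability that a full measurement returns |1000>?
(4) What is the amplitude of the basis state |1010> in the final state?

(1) The probability of measuring |1100> is 1/2. Key observation: the block from step 2 through step 3 cancels to the identity and can be dropped.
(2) A full measurement returns |1001> with probability 0.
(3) A full measurement returns |1000> with probability 1/2.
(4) |1010> carries amplitude 0 in the final state.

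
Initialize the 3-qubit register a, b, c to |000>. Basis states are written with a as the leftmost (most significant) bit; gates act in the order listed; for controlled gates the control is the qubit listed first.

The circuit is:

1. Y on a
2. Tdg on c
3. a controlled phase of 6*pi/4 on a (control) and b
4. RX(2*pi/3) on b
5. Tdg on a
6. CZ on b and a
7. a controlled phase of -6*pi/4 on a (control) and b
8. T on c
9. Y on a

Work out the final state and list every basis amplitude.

The final amplitudes are -exp(3*I*pi/4)/2 on |000>, sqrt(3)*exp(3*I*pi/4)/2 on |010>, and 0 on every other basis state.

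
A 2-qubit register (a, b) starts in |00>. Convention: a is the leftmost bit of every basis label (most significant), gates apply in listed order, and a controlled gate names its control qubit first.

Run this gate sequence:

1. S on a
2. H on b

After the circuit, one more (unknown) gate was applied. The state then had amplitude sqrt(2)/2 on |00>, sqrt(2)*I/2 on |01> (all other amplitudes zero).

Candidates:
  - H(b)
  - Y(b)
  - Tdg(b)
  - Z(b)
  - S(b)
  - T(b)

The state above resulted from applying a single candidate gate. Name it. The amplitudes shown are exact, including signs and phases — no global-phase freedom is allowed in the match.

It was S(b) that produced the state shown.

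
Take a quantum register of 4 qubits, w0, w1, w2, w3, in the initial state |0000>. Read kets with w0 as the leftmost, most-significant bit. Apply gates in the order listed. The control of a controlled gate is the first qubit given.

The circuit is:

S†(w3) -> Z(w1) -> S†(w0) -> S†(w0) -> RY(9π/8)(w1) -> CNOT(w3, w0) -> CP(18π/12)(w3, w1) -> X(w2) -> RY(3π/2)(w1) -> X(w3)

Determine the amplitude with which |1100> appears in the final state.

|1100> carries amplitude 0 in the final state.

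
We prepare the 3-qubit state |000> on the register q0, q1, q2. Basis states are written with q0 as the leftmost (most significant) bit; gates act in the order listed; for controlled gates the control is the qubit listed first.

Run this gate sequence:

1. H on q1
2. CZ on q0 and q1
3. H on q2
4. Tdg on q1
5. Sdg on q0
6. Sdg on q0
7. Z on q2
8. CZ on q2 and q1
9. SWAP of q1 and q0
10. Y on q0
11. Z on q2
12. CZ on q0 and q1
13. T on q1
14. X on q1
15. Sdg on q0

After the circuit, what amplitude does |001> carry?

The final state's coefficient on |001> equals 0.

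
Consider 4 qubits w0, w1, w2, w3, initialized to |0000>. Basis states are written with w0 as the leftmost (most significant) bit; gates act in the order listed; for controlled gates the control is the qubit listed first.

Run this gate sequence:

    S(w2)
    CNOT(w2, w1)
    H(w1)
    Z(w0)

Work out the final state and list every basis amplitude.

After the circuit, the state carries amplitude sqrt(2)/2 on |0000>, sqrt(2)/2 on |0100>, and 0 on every other basis state.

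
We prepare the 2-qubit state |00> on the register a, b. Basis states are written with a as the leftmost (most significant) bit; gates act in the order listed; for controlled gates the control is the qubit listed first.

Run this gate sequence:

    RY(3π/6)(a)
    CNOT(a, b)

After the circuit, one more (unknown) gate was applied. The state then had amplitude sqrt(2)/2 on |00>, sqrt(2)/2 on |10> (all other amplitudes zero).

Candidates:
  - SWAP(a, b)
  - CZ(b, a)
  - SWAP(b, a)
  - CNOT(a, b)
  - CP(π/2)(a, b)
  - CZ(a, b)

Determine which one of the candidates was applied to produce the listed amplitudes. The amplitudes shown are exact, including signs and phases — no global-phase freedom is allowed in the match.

The applied gate was CNOT(a, b).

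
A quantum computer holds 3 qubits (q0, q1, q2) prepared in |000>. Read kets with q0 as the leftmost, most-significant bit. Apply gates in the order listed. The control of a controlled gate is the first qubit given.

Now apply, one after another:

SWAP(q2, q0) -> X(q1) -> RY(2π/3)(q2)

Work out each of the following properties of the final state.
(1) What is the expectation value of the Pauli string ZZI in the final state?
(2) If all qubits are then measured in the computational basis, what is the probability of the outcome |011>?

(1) The expectation value of ZZI is -1.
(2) Outcome |011> occurs with probability 3/4.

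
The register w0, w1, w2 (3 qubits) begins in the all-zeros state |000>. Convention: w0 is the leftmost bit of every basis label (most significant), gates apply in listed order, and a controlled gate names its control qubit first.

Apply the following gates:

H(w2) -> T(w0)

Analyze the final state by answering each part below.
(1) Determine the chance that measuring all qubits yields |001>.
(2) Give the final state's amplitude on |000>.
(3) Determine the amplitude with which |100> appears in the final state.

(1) Outcome |001> occurs with probability 1/2.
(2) The amplitude on |000> is sqrt(2)/2.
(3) |100> carries amplitude 0 in the final state.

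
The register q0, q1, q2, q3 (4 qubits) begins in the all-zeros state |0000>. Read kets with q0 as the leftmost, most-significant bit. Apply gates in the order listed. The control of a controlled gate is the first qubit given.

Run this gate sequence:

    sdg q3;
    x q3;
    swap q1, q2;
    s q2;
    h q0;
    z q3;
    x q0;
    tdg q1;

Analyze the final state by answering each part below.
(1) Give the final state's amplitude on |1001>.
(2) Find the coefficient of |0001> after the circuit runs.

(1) |1001> carries amplitude -sqrt(2)/2 in the final state.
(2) |0001> carries amplitude -sqrt(2)/2 in the final state.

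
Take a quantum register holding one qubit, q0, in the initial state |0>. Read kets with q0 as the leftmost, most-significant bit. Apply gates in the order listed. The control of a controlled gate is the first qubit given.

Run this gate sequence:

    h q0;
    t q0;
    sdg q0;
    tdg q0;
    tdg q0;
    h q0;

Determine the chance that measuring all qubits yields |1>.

The probability of measuring |1> is sqrt(2)/4 + 1/2.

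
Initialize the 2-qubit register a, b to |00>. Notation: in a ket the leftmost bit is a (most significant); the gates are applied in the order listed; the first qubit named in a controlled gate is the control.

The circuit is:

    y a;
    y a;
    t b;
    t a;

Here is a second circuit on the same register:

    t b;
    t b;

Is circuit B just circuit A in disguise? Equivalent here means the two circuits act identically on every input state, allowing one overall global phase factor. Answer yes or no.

No, they are not equivalent — no single phase factor reconciles the two unitaries.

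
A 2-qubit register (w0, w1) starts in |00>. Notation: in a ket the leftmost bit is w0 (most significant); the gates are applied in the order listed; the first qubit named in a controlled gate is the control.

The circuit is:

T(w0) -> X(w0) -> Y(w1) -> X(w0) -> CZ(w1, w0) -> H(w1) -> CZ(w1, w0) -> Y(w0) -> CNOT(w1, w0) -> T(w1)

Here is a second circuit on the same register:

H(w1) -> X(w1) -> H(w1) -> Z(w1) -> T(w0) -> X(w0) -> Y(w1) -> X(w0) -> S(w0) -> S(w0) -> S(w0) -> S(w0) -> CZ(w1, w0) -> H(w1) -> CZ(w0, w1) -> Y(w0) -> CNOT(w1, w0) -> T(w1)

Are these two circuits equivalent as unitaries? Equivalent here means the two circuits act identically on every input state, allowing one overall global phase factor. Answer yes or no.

Yes: on every input state the two circuits agree up to one overall phase factor.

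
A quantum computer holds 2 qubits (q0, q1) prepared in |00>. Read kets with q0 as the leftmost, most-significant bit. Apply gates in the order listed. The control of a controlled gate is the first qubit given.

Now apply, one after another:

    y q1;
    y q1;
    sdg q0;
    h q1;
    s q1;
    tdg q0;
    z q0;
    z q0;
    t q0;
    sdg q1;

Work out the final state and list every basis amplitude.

After the circuit, the state carries amplitude sqrt(2)/2 on |00>, sqrt(2)/2 on |01>, 0 on |10>, 0 on |11>. Key observation: the block from step 5 through step 10 cancels to the identity and can be dropped.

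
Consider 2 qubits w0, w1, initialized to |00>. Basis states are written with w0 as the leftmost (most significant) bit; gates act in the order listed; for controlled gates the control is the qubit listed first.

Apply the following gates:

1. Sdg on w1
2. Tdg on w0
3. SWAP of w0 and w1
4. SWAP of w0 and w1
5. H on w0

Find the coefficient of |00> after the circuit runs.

|00> carries amplitude sqrt(2)/2 in the final state.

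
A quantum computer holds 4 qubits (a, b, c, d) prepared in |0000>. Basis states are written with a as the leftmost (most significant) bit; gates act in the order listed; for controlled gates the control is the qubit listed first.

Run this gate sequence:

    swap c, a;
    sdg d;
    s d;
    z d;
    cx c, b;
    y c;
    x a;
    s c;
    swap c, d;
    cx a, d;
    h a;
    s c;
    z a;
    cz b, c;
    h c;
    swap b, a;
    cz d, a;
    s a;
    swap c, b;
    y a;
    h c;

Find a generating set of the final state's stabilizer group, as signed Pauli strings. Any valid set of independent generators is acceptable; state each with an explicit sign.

The final state is stabilized by the group generated by +IXII, -ZIII, +IIZI, +IIIZ; other independent generating sets are equally valid.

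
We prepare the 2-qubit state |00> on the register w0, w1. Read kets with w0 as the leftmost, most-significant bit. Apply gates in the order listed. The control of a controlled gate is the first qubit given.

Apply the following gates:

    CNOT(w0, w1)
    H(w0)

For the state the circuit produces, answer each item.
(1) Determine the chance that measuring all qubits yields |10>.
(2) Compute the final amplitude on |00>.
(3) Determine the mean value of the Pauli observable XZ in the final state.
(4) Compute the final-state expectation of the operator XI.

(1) Outcome |10> occurs with probability 1/2.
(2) The amplitude on |00> is sqrt(2)/2.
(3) The expectation value of XZ is 1.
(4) In the final state, XI has expectation 1.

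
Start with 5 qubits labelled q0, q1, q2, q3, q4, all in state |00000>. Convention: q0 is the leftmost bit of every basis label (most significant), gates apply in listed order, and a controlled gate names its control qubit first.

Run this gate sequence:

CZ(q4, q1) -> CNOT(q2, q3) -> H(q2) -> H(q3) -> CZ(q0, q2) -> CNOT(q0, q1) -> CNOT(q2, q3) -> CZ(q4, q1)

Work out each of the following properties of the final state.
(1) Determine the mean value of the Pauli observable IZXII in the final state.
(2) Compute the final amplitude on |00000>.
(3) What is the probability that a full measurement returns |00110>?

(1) The observable IZXII averages to 1.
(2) The final state's coefficient on |00000> equals 1/2.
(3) A full measurement returns |00110> with probability 1/4.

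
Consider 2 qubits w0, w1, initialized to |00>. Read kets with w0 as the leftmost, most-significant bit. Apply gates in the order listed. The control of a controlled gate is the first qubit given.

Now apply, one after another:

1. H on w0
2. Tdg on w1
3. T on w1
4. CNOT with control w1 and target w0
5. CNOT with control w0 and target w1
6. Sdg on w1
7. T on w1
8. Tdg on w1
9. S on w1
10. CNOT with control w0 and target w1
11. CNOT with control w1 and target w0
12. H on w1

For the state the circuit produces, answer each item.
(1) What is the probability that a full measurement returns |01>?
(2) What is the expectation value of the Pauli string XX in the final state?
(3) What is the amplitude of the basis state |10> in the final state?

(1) A full measurement returns |01> with probability 1/4. Key observation: steps 4-11 multiply out to the identity, so the circuit reduces to the remaining gates.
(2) The expectation value of XX is 1.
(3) The amplitude on |10> is 1/2.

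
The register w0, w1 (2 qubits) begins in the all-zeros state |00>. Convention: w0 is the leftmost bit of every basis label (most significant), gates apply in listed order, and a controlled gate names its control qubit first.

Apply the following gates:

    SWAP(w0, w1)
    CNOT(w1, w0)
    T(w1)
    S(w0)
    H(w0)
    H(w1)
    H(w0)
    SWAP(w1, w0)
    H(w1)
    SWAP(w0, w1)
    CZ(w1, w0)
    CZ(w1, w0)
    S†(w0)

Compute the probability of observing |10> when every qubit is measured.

The probability of measuring |10> is 1/4. Key observation: gates 11-12 undo each other exactly, leaving only the rest of the circuit to track.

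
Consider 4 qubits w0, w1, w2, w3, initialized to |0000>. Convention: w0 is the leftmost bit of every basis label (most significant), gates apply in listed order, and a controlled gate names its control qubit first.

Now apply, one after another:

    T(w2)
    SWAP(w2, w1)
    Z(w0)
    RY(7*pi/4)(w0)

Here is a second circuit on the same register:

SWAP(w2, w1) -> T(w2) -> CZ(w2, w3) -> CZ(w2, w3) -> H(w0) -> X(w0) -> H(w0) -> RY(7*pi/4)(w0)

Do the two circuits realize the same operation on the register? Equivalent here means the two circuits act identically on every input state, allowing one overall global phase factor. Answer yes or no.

No: there is an input state on which the two circuits produce genuinely different outputs (not merely differing by a phase).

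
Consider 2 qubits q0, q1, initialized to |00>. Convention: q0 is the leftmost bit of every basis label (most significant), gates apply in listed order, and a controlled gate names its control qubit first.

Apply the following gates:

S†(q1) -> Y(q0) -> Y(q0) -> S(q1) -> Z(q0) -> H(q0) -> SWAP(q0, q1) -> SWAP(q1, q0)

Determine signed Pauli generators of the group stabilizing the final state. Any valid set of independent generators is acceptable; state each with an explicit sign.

One valid set of independent stabilizer generators is +XI, +IZ (any independent generating set of the same group is equally correct).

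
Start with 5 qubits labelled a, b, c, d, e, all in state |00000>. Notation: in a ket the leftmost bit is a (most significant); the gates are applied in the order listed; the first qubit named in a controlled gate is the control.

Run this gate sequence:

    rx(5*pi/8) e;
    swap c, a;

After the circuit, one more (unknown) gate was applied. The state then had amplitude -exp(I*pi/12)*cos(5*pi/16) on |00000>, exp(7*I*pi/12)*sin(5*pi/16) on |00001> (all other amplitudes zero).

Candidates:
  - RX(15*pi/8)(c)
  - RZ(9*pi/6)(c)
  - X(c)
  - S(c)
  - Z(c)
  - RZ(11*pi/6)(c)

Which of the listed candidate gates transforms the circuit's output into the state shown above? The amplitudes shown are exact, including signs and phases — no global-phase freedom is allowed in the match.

The unique candidate consistent with the amplitudes is RZ(11*pi/6)(c).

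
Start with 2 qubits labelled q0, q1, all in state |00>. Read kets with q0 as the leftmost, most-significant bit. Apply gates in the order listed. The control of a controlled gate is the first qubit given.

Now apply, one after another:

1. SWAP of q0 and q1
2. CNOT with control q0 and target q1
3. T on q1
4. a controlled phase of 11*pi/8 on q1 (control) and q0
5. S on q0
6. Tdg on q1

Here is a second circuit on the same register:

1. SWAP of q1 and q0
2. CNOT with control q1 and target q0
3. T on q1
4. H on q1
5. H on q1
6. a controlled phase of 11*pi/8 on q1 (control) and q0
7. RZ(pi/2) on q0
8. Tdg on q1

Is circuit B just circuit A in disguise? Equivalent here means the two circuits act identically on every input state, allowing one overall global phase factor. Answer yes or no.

No: there is an input state on which the two circuits produce genuinely different outputs (not merely differing by a phase).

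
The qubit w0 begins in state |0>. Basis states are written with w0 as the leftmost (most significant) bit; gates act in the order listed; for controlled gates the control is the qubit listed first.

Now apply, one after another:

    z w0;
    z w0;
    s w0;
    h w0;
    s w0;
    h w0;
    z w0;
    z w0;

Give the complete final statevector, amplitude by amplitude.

The resulting statevector has amplitude 1/2 + I/2 on |0>, 1/2 - I/2 on |1>.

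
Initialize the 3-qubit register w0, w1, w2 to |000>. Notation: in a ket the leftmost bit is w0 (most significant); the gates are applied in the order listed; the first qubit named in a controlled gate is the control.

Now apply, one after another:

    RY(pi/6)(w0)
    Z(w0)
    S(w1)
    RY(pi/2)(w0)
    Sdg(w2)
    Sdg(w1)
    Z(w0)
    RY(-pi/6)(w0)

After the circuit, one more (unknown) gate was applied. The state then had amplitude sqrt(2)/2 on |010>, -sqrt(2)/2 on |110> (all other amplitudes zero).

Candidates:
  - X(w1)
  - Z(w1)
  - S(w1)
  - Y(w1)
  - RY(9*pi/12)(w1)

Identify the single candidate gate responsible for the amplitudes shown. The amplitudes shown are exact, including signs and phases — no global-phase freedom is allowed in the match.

It was X(w1) that produced the state shown.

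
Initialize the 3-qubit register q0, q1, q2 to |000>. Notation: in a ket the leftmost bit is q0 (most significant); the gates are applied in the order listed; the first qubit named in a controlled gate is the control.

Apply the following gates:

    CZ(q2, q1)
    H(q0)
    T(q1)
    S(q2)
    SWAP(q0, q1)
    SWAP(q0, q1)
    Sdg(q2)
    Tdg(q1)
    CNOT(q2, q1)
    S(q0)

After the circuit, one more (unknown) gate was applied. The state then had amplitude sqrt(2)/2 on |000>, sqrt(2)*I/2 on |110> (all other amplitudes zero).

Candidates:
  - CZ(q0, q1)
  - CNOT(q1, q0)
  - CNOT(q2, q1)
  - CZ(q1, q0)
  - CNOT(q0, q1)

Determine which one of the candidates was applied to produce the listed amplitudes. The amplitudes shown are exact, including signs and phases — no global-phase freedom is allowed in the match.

The applied gate was CNOT(q0, q1).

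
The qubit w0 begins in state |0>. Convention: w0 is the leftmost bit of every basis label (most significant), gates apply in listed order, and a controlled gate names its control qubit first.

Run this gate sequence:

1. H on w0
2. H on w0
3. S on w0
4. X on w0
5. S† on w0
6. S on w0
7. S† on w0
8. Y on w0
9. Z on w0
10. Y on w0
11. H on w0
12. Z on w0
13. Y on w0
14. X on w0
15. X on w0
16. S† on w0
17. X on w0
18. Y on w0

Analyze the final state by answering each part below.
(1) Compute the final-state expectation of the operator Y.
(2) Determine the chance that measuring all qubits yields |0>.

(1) In the final state, Y has expectation -1.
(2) A full measurement returns |0> with probability 1/2.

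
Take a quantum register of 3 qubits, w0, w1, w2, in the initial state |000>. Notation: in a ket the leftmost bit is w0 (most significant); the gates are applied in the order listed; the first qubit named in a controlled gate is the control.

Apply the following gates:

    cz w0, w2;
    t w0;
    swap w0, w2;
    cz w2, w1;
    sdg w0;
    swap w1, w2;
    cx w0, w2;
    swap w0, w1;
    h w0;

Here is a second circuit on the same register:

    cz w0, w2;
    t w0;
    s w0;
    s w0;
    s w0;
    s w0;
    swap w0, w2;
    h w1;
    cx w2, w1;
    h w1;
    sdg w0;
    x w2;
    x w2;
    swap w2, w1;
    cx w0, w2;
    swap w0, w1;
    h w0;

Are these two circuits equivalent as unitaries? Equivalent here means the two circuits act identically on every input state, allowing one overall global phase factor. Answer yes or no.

Yes: on every input state the two circuits agree up to one overall phase factor.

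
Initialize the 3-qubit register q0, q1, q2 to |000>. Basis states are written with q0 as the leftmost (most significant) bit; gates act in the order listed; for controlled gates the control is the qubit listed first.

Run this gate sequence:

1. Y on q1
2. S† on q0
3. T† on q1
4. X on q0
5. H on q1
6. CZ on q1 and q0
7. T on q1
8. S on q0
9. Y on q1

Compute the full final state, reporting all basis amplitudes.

The final amplitudes are sqrt(2)*I/2 on |100>, -sqrt(2)*exp(I*pi/4)/2 on |110>, and 0 on every other basis state.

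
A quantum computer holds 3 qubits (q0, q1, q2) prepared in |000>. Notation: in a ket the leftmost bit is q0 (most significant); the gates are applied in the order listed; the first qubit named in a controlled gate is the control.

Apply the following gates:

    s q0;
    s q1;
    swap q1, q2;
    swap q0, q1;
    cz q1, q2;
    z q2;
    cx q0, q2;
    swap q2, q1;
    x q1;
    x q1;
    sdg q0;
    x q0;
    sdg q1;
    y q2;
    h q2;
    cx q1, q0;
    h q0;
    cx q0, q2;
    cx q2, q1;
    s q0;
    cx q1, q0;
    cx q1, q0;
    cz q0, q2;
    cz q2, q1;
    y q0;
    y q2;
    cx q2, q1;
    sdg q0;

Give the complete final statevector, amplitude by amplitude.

The final amplitudes are 0 on |000>, 0 on |001>, -1/2 on |010>, -1/2 on |011>, 0 on |100>, 0 on |101>, 1/2 on |110>, -1/2 on |111>. Key observation: gates 21-22 undo each other exactly, leaving only the rest of the circuit to track.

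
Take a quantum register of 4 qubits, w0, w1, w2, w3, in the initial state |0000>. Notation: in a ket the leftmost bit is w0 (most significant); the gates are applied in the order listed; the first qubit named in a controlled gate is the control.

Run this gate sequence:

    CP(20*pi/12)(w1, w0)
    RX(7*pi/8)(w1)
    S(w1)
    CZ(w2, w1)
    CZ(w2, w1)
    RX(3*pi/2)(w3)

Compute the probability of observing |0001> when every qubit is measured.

Outcome |0001> occurs with probability 1/4 - sqrt(sqrt(2) + 2)/8. Key observation: gates 4-5 undo each other exactly, leaving only the rest of the circuit to track.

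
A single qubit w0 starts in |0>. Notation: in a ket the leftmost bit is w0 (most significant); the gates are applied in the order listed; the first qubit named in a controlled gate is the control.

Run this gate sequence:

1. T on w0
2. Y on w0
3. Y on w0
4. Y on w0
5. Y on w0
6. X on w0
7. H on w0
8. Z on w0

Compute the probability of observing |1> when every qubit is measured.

The probability of measuring |1> is 1/2. Key observation: gates 2-5 undo each other exactly, leaving only the rest of the circuit to track.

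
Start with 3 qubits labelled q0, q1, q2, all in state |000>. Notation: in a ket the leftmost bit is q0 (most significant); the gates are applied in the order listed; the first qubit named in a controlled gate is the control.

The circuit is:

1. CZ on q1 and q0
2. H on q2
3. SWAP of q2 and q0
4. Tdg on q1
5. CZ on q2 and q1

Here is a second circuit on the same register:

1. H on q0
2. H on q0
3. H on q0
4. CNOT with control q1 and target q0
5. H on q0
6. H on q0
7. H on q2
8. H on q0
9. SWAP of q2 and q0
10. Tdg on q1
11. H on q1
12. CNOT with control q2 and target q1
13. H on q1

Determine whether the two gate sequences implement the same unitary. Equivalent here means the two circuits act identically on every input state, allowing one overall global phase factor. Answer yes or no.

Yes: on every input state the two circuits agree up to one overall phase factor.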